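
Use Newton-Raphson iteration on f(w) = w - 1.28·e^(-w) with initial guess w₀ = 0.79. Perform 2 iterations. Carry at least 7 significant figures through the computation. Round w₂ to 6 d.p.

f'(w) = 1 + 1.28·e^(-w)
w_0 = 0.790000: f = 0.209079, f' = 1.580921 → w_1 = 0.790000 - (0.209079)/(1.580921) = 0.657749
w_1 = 0.657749: f = -0.005312, f' = 1.663061 → w_2 = 0.657749 - (-0.005312)/(1.663061) = 0.660943

0.660943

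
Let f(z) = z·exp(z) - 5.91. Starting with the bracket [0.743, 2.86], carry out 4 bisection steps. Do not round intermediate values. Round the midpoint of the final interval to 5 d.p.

f(0.743000) = -4.348041, f(2.860000) = 44.029967 (opposite signs)
step 1: m = 1.801500, f(m) = 5.004800 > 0 → root in [0.743000, 1.801500]
step 2: m = 1.272250, f(m) = -1.369501 < 0 → root in [1.272250, 1.801500]
step 3: m = 1.536875, f(m) = 1.236524 > 0 → root in [1.272250, 1.536875]
step 4: m = 1.404562, f(m) = -0.188172 < 0 → root in [1.404562, 1.536875]
Midpoint of [1.404562, 1.536875] = 1.470719

1.47072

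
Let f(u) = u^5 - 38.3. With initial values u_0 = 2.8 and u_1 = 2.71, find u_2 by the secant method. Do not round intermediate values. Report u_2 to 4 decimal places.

Secant update: u_(k+1) = u_k − f(u_k)·(u_k − u_(k-1))/(f(u_k) − f(u_(k-1))).
f(u_0) = 133.803680, f(u_1) = 107.866031
u_2 = 2.710000 - (107.866031)·(2.710000 - 2.800000)/(107.866031 - (133.803680)) = 2.335720; f(u_2) = 31.219064

2.3357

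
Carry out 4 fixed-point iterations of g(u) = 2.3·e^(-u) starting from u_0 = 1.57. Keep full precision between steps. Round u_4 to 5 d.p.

1.32303

u_1 = g(1.570000) = 0.478504
u_2 = g(0.478504) = 1.425333
u_3 = g(1.425333) = 0.552986
u_4 = g(0.552986) = 1.323029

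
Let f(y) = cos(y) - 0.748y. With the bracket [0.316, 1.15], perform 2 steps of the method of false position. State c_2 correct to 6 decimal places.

0.864022

False-position update: c = (a·f(b) − b·f(a))/(f(b) − f(a)); replace the endpoint whose sign matches f(c).
f(0.316000) = 0.714118, f(1.150000) = -0.451713
step 1: c = 0.826858, f(c) = 0.058700 > 0 → new bracket [0.826858, 1.150000]
step 2: c = 0.864022, f(c) = 0.003096 > 0 → new bracket [0.864022, 1.150000]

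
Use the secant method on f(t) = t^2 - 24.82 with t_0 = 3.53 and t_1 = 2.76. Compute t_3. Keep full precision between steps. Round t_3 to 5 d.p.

4.84391

f(t_0) = -12.359100, f(t_1) = -17.202400
t_2 = 2.760000 - (-17.202400)·(2.760000 - 3.530000)/(-17.202400 - (-12.359100)) = 5.494881; f(t_2) = 5.373715
t_3 = 5.494881 - (5.373715)·(5.494881 - 2.760000)/(5.373715 - (-17.202400)) = 4.843907; f(t_3) = -1.356569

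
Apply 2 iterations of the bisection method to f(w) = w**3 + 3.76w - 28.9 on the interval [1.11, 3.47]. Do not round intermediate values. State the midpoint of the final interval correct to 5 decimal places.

2.58500

f(1.110000) = -23.358769, f(3.470000) = 25.929123 (opposite signs)
step 1: m = 2.290000, f(m) = -8.280611 < 0 → root in [2.290000, 3.470000]
step 2: m = 2.880000, f(m) = 5.816672 > 0 → root in [2.290000, 2.880000]
Midpoint of [2.290000, 2.880000] = 2.585000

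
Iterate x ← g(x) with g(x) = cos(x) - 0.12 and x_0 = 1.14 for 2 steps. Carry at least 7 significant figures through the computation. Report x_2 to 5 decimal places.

0.83604

x_1 = g(1.140000) = 0.297595
x_2 = g(0.297595) = 0.836045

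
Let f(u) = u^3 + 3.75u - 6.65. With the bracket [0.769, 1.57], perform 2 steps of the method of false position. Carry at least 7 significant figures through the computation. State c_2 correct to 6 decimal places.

1.241824

f(0.769000) = -3.311493, f(1.570000) = 3.107393
step 1: c = 1.182235, f(c) = -0.564236 < 0 → new bracket [1.182235, 1.570000]
step 2: c = 1.241824, f(c) = -0.078107 < 0 → new bracket [1.241824, 1.570000]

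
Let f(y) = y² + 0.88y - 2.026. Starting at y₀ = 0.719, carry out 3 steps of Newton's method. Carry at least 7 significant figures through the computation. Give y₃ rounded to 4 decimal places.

f'(y) = 2y + 0.88
y_0 = 0.719000: f = -0.876319, f' = 2.318000 → y_1 = 0.719000 - (-0.876319)/(2.318000) = 1.097050
y_1 = 1.097050: f = 0.142922, f' = 3.074099 → y_2 = 1.097050 - (0.142922)/(3.074099) = 1.050557
y_2 = 1.050557: f = 0.002162, f' = 2.981115 → y_3 = 1.050557 - (0.002162)/(2.981115) = 1.049832

1.0498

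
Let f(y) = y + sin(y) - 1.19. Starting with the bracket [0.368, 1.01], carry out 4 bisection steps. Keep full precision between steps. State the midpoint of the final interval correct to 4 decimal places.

f(0.368000) = -0.462250, f(1.010000) = 0.666832 (opposite signs)
step 1: m = 0.689000, f(m) = 0.134766 > 0 → root in [0.368000, 0.689000]
step 2: m = 0.528500, f(m) = -0.157261 < 0 → root in [0.528500, 0.689000]
step 3: m = 0.608750, f(m) = -0.009408 < 0 → root in [0.608750, 0.689000]
step 4: m = 0.648875, f(m) = 0.063165 > 0 → root in [0.608750, 0.648875]
Midpoint of [0.608750, 0.648875] = 0.628812

0.6288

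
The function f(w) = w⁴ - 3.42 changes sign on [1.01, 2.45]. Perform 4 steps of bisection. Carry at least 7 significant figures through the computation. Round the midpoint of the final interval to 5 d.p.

f(1.010000) = -2.379396, f(2.450000) = 32.610006 (opposite signs)
step 1: m = 1.730000, f(m) = 5.537450 > 0 → root in [1.010000, 1.730000]
step 2: m = 1.370000, f(m) = 0.102754 > 0 → root in [1.010000, 1.370000]
step 3: m = 1.190000, f(m) = -1.414661 < 0 → root in [1.190000, 1.370000]
step 4: m = 1.280000, f(m) = -0.735645 < 0 → root in [1.280000, 1.370000]
Midpoint of [1.280000, 1.370000] = 1.325000

1.32500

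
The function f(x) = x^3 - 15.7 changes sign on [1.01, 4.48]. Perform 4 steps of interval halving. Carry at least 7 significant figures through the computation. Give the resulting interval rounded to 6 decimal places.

[2.311250, 2.528125]

f(1.010000) = -14.669699, f(4.480000) = 74.215392 (opposite signs)
step 1: m = 2.745000, f(m) = 4.983644 > 0 → root in [1.010000, 2.745000]
step 2: m = 1.877500, f(m) = -9.081801 < 0 → root in [1.877500, 2.745000]
step 3: m = 2.311250, f(m) = -3.353588 < 0 → root in [2.311250, 2.745000]
step 4: m = 2.528125, f(m) = 0.458299 > 0 → root in [2.311250, 2.528125]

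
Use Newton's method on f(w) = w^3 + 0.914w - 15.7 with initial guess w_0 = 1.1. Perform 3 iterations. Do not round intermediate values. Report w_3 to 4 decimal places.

f'(w) = 3w^2 + 0.914
w_0 = 1.100000: f = -13.363600, f' = 4.544000 → w_1 = 1.100000 - (-13.363600)/(4.544000) = 4.040933
w_1 = 4.040933: f = 53.978376, f' = 49.901421 → w_2 = 4.040933 - (53.978376)/(49.901421) = 2.959233
w_2 = 2.959233: f = 12.918917, f' = 27.185178 → w_3 = 2.959233 - (12.918917)/(27.185178) = 2.484014

2.4840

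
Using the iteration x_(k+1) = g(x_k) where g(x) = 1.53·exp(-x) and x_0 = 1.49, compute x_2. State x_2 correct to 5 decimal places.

x_1 = g(1.490000) = 0.344820
x_2 = g(0.344820) = 1.083772

1.08377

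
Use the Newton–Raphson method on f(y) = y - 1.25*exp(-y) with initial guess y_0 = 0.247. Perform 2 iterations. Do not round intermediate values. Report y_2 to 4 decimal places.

0.6513

f'(y) = 1 + 1.25*exp(-y)
y_0 = 0.247000: f = -0.729426, f' = 1.976426 → y_1 = 0.247000 - (-0.729426)/(1.976426) = 0.616063
y_1 = 0.616063: f = -0.059020, f' = 1.675083 → y_2 = 0.616063 - (-0.059020)/(1.675083) = 0.651297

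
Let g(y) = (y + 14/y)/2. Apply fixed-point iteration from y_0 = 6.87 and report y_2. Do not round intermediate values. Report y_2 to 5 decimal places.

y_1 = g(6.870000) = 4.453923
y_2 = g(4.453923) = 3.798610

3.79861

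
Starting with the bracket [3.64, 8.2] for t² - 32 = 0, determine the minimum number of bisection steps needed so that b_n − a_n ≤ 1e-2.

Initial width b − a = 8.2 − 3.64 = 4.560000.
After n steps the width is (b−a)/2^n; need (b−a)/2^n ≤ 1e-2.
So n ≥ log₂(4.560000/1e-2) = log₂(456.0000) ≈ 8.8329.
Hence n = 9.

9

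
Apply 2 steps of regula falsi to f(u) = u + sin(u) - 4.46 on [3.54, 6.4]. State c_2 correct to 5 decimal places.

f(3.540000) = -1.307951, f(6.400000) = 2.056549
step 1: c = 4.651826, f(c) = -0.806340 < 0 → new bracket [4.651826, 6.400000]
step 2: c = 5.144204, f(c) = -0.224004 < 0 → new bracket [5.144204, 6.400000]

5.14420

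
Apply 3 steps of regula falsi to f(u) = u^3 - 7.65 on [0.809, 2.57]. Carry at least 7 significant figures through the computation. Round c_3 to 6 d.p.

1.941569

f(0.809000) = -7.120525, f(2.570000) = 9.324593
step 1: c = 1.571490, f(c) = -3.769076 < 0 → new bracket [1.571490, 2.570000]
step 2: c = 1.858916, f(c) = -1.226386 < 0 → new bracket [1.858916, 2.570000]
step 3: c = 1.941569, f(c) = -0.330892 < 0 → new bracket [1.941569, 2.570000]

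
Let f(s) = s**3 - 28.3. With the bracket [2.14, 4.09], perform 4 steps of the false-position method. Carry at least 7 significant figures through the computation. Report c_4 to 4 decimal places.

f(2.140000) = -18.499656, f(4.090000) = 40.117929
step 1: c = 2.755418, f(c) = -7.379957 < 0 → new bracket [2.755418, 4.090000]
step 2: c = 2.962778, f(c) = -2.292574 < 0 → new bracket [2.962778, 4.090000]
step 3: c = 3.023712, f(c) = -0.654701 < 0 → new bracket [3.023712, 4.090000]
step 4: c = 3.040834, f(c) = -0.182412 < 0 → new bracket [3.040834, 4.090000]

3.0408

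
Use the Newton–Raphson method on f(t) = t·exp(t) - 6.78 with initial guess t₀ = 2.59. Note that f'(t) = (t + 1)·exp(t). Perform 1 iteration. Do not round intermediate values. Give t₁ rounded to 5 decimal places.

t_0 = 2.590000: f = 27.744108, f' = 47.853880 → t_1 = 2.590000 - (27.744108)/(47.853880) = 2.010233

2.01023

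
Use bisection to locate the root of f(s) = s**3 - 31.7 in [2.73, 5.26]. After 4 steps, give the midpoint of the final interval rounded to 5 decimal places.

3.12531

f(2.730000) = -11.353583, f(5.260000) = 113.831576 (opposite signs)
step 1: m = 3.995000, f(m) = 32.060300 > 0 → root in [2.730000, 3.995000]
step 2: m = 3.362500, f(m) = 6.317791 > 0 → root in [2.730000, 3.362500]
step 3: m = 3.046250, f(m) = -3.431900 < 0 → root in [3.046250, 3.362500]
step 4: m = 3.204375, f(m) = 1.202584 > 0 → root in [3.046250, 3.204375]
Midpoint of [3.046250, 3.204375] = 3.125312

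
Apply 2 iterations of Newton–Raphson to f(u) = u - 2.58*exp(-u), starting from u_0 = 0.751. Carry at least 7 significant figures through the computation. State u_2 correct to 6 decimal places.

0.974026

f'(u) = 1 + 2.58*exp(-u)
u_0 = 0.751000: f = -0.466488, f' = 2.217488 → u_1 = 0.751000 - (-0.466488)/(2.217488) = 0.961368
u_1 = 0.961368: f = -0.025146, f' = 1.986514 → u_2 = 0.961368 - (-0.025146)/(1.986514) = 0.974026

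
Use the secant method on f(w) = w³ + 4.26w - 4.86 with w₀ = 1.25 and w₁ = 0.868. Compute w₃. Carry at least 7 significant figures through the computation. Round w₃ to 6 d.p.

Secant update: w_(k+1) = w_k − f(w_k)·(w_k − w_(k-1))/(f(w_k) − f(w_(k-1))).
f(w_0) = 2.418125, f(w_1) = -0.508348
w_2 = 0.868000 - (-0.508348)·(0.868000 - 1.250000)/(-0.508348 - (2.418125)) = 0.934356; f(w_2) = -0.063931
w_3 = 0.934356 - (-0.063931)·(0.934356 - 0.868000)/(-0.063931 - (-0.508348)) = 0.943902; f(w_3) = 0.001990

0.943902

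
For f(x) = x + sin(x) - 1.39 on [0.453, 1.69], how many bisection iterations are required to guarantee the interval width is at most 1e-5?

17

Initial width b − a = 1.69 − 0.453 = 1.237000.
After n steps the width is (b−a)/2^n; need (b−a)/2^n ≤ 1e-5.
So n ≥ log₂(1.237000/1e-5) = log₂(123700.0000) ≈ 16.9165.
Hence n = 17.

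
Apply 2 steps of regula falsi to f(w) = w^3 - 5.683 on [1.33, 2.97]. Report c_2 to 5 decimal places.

1.67827

f(1.330000) = -3.330363, f(2.970000) = 20.515073
step 1: c = 1.559050, f(c) = -1.893516 < 0 → new bracket [1.559050, 2.970000]
step 2: c = 1.678275, f(c) = -0.955962 < 0 → new bracket [1.678275, 2.970000]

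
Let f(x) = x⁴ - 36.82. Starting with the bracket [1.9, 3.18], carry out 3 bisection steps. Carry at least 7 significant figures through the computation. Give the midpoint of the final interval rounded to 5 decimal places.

f(1.900000) = -23.787900, f(3.180000) = 65.440634 (opposite signs)
step 1: m = 2.540000, f(m) = 4.803143 > 0 → root in [1.900000, 2.540000]
step 2: m = 2.220000, f(m) = -12.530873 < 0 → root in [2.220000, 2.540000]
step 3: m = 2.380000, f(m) = -4.734573 < 0 → root in [2.380000, 2.540000]
Midpoint of [2.380000, 2.540000] = 2.460000

2.46000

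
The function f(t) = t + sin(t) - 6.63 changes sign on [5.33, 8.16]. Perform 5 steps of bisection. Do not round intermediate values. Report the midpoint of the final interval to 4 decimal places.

f(5.330000) = -2.115264, f(8.160000) = 2.483541 (opposite signs)
step 1: m = 6.745000, f(m) = 0.560573 > 0 → root in [5.330000, 6.745000]
step 2: m = 6.037500, f(m) = -0.835721 < 0 → root in [6.037500, 6.745000]
step 3: m = 6.391250, f(m) = -0.130896 < 0 → root in [6.391250, 6.745000]
step 4: m = 6.568125, f(m) = 0.219225 > 0 → root in [6.391250, 6.568125]
step 5: m = 6.479687, f(m) = 0.044928 > 0 → root in [6.391250, 6.479687]
Midpoint of [6.391250, 6.479687] = 6.435469

6.4355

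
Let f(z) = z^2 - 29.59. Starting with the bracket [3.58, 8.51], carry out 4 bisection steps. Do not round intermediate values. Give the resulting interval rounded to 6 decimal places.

f(3.580000) = -16.773600, f(8.510000) = 42.830100 (opposite signs)
step 1: m = 6.045000, f(m) = 6.952025 > 0 → root in [3.580000, 6.045000]
step 2: m = 4.812500, f(m) = -6.429844 < 0 → root in [4.812500, 6.045000]
step 3: m = 5.428750, f(m) = -0.118673 < 0 → root in [5.428750, 6.045000]
step 4: m = 5.736875, f(m) = 3.321735 > 0 → root in [5.428750, 5.736875]

[5.428750, 5.736875]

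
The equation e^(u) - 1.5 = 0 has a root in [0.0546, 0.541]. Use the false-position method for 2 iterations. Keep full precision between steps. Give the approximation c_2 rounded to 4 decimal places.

0.4038

f(0.054600) = -0.443882, f(0.541000) = 0.217724
step 1: c = 0.380934, f(c) = -0.036350 < 0 → new bracket [0.380934, 0.541000]
step 2: c = 0.403834, f(c) = -0.002445 < 0 → new bracket [0.403834, 0.541000]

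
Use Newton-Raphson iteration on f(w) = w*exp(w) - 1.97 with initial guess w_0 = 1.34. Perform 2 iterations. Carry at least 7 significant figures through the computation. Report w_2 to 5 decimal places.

f'(w) = (w+1)*exp(w)
w_0 = 1.340000: f = 3.147518, f' = 8.936562 → w_1 = 1.340000 - (3.147518)/(8.936562) = 0.987793
w_1 = 0.987793: f = 0.682523, f' = 5.337825 → w_2 = 0.987793 - (0.682523)/(5.337825) = 0.859928

0.85993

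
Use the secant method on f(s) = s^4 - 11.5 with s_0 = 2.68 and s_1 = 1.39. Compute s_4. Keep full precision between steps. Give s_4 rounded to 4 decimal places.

f(s_0) = 40.086870, f(s_1) = -7.766990
s_2 = 1.390000 - (-7.766990)·(1.390000 - 2.680000)/(-7.766990 - (40.086870)) = 1.599375; f(s_2) = -4.956629
s_3 = 1.599375 - (-4.956629)·(1.599375 - 1.390000)/(-4.956629 - (-7.766990)) = 1.968650; f(s_3) = 3.520149
s_4 = 1.968650 - (3.520149)·(1.968650 - 1.599375)/(3.520149 - (-4.956629)) = 1.815302; f(s_4) = -0.640868

1.8153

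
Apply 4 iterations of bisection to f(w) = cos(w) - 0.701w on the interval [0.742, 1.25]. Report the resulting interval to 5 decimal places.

f(0.742000) = 0.216977, f(1.250000) = -0.560928 (opposite signs)
step 1: m = 0.996000, f(m) = -0.154532 < 0 → root in [0.742000, 0.996000]
step 2: m = 0.869000, f(m) = 0.036422 > 0 → root in [0.869000, 0.996000]
step 3: m = 0.932500, f(m) = -0.057854 < 0 → root in [0.869000, 0.932500]
step 4: m = 0.900750, f(m) = -0.010403 < 0 → root in [0.869000, 0.900750]

[0.86900, 0.90075]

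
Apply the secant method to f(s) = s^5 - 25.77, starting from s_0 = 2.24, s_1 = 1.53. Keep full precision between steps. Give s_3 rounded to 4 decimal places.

f(s_0) = 30.624934, f(s_1) = -17.385886
s_2 = 1.530000 - (-17.385886)·(1.530000 - 2.240000)/(-17.385886 - (30.624934)) = 1.787108; f(s_2) = -7.541357
s_3 = 1.787108 - (-7.541357)·(1.787108 - 1.530000)/(-7.541357 - (-17.385886)) = 1.984065; f(s_3) = 4.975346

1.9841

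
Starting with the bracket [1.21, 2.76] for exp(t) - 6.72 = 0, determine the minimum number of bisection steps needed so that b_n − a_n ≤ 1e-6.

21

Initial width b − a = 2.76 − 1.21 = 1.550000.
After n steps the width is (b−a)/2^n; need (b−a)/2^n ≤ 1e-6.
So n ≥ log₂(1.550000/1e-6) = log₂(1550000.0000) ≈ 20.5638.
Hence n = 21.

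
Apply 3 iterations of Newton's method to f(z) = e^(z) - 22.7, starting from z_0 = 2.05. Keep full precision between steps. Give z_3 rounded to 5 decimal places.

f'(z) = e^(z)
z_0 = 2.050000: f = -14.932099, f' = 7.767901 → z_1 = 2.050000 - (-14.932099)/(7.767901) = 3.972282
z_1 = 3.972282: f = 30.405596, f' = 53.105596 → z_2 = 3.972282 - (30.405596)/(53.105596) = 3.399733
z_2 = 3.399733: f = 7.256087, f' = 29.956087 → z_3 = 3.399733 - (7.256087)/(29.956087) = 3.157508

3.15751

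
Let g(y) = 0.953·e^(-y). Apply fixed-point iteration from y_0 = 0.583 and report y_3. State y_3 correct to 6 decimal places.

0.544456

y_1 = g(0.583000) = 0.531985
y_2 = g(0.531985) = 0.559828
y_3 = g(0.559828) = 0.544456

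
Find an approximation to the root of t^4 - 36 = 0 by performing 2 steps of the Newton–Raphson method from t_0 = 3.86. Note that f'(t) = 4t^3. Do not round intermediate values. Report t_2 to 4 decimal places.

Newton update: t ← t − f(t)/f'(t).
t_0 = 3.860000: f = 185.998080, f' = 230.049824 → t_1 = 3.860000 - (185.998080)/(230.049824) = 3.051488
t_1 = 3.051488: f = 50.705486, f' = 113.656669 → t_2 = 3.051488 - (50.705486)/(113.656669) = 2.605359

2.6054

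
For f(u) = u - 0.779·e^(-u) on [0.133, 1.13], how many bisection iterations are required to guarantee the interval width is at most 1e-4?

Initial width b − a = 1.13 − 0.133 = 0.997000.
After n steps the width is (b−a)/2^n; need (b−a)/2^n ≤ 1e-4.
So n ≥ log₂(0.997000/1e-4) = log₂(9970.0000) ≈ 13.2834.
Hence n = 14.

14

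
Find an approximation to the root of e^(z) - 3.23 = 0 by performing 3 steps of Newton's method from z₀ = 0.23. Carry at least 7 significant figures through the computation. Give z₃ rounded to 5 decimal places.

Newton update: z ← z − f(z)/f'(z).
f'(z) = e^(z)
z_0 = 0.230000: f = -1.971400, f' = 1.258600 → z_1 = 0.230000 - (-1.971400)/(1.258600) = 1.796344
z_1 = 1.796344: f = 2.797568, f' = 6.027568 → z_2 = 1.796344 - (2.797568)/(6.027568) = 1.332215
z_2 = 1.332215: f = 0.559427, f' = 3.789427 → z_3 = 1.332215 - (0.559427)/(3.789427) = 1.184586

1.18459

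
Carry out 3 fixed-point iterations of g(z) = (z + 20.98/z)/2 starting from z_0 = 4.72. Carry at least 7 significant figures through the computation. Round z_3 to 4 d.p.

4.5804

z_1 = g(4.720000) = 4.582458
z_2 = g(4.582458) = 4.580393
z_3 = g(4.580393) = 4.580393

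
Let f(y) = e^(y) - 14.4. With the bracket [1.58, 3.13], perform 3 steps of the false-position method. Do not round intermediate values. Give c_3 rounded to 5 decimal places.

2.65453

False-position update: c = (a·f(b) − b·f(a))/(f(b) − f(a)); replace the endpoint whose sign matches f(c).
f(1.580000) = -9.545044, f(3.130000) = 8.473980
step 1: c = 2.401067, f(c) = -3.365060 < 0 → new bracket [2.401067, 3.130000]
step 2: c = 2.608254, f(c) = -0.824667 < 0 → new bracket [2.608254, 3.130000]
step 3: c = 2.654526, f(c) = -0.181750 < 0 → new bracket [2.654526, 3.130000]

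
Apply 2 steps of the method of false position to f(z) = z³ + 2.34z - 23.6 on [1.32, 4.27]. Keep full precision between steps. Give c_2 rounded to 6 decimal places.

2.315932

False-position update: c = (a·f(b) − b·f(a))/(f(b) − f(a)); replace the endpoint whose sign matches f(c).
f(1.320000) = -18.211232, f(4.270000) = 64.246283
step 1: c = 1.971525, f(c) = -11.323489 < 0 → new bracket [1.971525, 4.270000]
step 2: c = 2.315932, f(c) = -5.759123 < 0 → new bracket [2.315932, 4.270000]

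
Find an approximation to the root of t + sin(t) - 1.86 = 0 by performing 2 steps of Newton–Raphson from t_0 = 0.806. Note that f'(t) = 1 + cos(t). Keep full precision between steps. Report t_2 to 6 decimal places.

1.012044

Newton update: t ← t − f(t)/f'(t).
t_0 = 0.806000: f = -0.332477, f' = 1.692390 → t_1 = 0.806000 - (-0.332477)/(1.692390) = 1.002454
t_1 = 1.002454: f = -0.014752, f' = 1.538236 → t_2 = 1.002454 - (-0.014752)/(1.538236) = 1.012044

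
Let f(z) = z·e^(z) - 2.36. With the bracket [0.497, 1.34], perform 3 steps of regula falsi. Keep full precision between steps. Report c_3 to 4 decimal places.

f(0.497000) = -1.543040, f(1.340000) = 2.757518
step 1: c = 0.799468, f(c) = -0.581696 < 0 → new bracket [0.799468, 1.340000]
step 2: c = 0.893630, f(c) = -0.175983 < 0 → new bracket [0.893630, 1.340000]
step 3: c = 0.920408, f(c) = -0.049488 < 0 → new bracket [0.920408, 1.340000]

0.9204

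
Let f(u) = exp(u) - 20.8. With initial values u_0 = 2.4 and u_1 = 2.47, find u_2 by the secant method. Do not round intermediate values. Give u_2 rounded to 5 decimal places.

Secant update: u_(k+1) = u_k − f(u_k)·(u_k − u_(k-1))/(f(u_k) − f(u_(k-1))).
f(u_0) = -9.776824, f(u_1) = -8.977553
u_2 = 2.470000 - (-8.977553)·(2.470000 - 2.400000)/(-8.977553 - (-9.776824)) = 3.256253; f(u_2) = 5.152109

3.25625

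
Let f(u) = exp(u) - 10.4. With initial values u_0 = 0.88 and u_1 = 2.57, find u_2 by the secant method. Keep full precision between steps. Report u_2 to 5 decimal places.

f(u_0) = -7.989100, f(u_1) = 2.665824
u_2 = 2.570000 - (2.665824)·(2.570000 - 0.880000)/(2.665824 - (-7.989100)) = 2.147168; f(u_2) = -1.839420

2.14717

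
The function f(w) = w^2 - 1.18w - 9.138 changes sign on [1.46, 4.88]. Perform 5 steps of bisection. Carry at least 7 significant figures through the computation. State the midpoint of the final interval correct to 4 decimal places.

3.6509

f(1.460000) = -8.729200, f(4.880000) = 8.918000 (opposite signs)
step 1: m = 3.170000, f(m) = -2.829700 < 0 → root in [3.170000, 4.880000]
step 2: m = 4.025000, f(m) = 2.313125 > 0 → root in [3.170000, 4.025000]
step 3: m = 3.597500, f(m) = -0.441044 < 0 → root in [3.597500, 4.025000]
step 4: m = 3.811250, f(m) = 0.890352 > 0 → root in [3.597500, 3.811250]
step 5: m = 3.704375, f(m) = 0.213232 > 0 → root in [3.597500, 3.704375]
Midpoint of [3.597500, 3.704375] = 3.650938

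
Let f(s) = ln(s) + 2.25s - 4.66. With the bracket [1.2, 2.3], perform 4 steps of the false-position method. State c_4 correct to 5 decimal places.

1.80792

f(1.200000) = -1.777678, f(2.300000) = 1.347909
step 1: c = 1.825625, f(c) = 0.049579 > 0 → new bracket [1.200000, 1.825625]
step 2: c = 1.808650, f(c) = 0.002043 > 0 → new bracket [1.200000, 1.808650]
step 3: c = 1.807951, f(c) = 0.000085 > 0 → new bracket [1.200000, 1.807951]
step 4: c = 1.807922, f(c) = 0.000004 > 0 → new bracket [1.200000, 1.807922]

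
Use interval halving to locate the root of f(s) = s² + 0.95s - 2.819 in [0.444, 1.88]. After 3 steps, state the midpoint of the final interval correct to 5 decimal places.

f(0.444000) = -2.200064, f(1.880000) = 2.501400 (opposite signs)
step 1: m = 1.162000, f(m) = -0.364856 < 0 → root in [1.162000, 1.880000]
step 2: m = 1.521000, f(m) = 0.939391 > 0 → root in [1.162000, 1.521000]
step 3: m = 1.341500, f(m) = 0.255047 > 0 → root in [1.162000, 1.341500]
Midpoint of [1.162000, 1.341500] = 1.251750

1.25175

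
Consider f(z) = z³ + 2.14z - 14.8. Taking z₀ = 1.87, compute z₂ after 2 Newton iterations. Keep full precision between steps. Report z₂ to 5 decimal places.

f'(z) = 3z² + 2.14
z_0 = 1.870000: f = -4.258997, f' = 12.630700 → z_1 = 1.870000 - (-4.258997)/(12.630700) = 2.207194
z_1 = 2.207194: f = 0.676195, f' = 16.755117 → z_2 = 2.207194 - (0.676195)/(16.755117) = 2.166837

2.16684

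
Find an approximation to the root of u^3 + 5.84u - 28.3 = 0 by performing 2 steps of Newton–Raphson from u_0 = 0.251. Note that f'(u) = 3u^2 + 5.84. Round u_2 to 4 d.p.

3.2716

u_0 = 0.251000: f = -26.818347, f' = 6.029003 → u_1 = 0.251000 - (-26.818347)/(6.029003) = 4.699222
u_1 = 4.699222: f = 102.914942, f' = 72.088076 → u_2 = 4.699222 - (102.914942)/(72.088076) = 3.271595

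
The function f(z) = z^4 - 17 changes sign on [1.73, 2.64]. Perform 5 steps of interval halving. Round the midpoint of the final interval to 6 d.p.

f(1.730000) = -8.042550, f(2.640000) = 31.575324 (opposite signs)
step 1: m = 2.185000, f(m) = 5.793224 > 0 → root in [1.730000, 2.185000]
step 2: m = 1.957500, f(m) = -2.317261 < 0 → root in [1.957500, 2.185000]
step 3: m = 2.071250, f(m) = 1.404757 > 0 → root in [1.957500, 2.071250]
step 4: m = 2.014375, f(m) = -0.535017 < 0 → root in [2.014375, 2.071250]
step 5: m = 2.042813, f(m) = 0.414621 > 0 → root in [2.014375, 2.042813]
Midpoint of [2.014375, 2.042813] = 2.028594

2.028594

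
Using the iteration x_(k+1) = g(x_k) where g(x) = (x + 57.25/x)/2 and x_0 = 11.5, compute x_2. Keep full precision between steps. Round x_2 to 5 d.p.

7.59384

x_1 = g(11.500000) = 8.239130
x_2 = g(8.239130) = 7.593840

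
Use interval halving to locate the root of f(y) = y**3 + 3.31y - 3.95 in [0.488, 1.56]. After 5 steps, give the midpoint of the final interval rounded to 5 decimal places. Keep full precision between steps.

0.94025

f(0.488000) = -2.218506, f(1.560000) = 5.010016 (opposite signs)
step 1: m = 1.024000, f(m) = 0.513182 > 0 → root in [0.488000, 1.024000]
step 2: m = 0.756000, f(m) = -1.015559 < 0 → root in [0.756000, 1.024000]
step 3: m = 0.890000, f(m) = -0.299131 < 0 → root in [0.890000, 1.024000]
step 4: m = 0.957000, f(m) = 0.094137 > 0 → root in [0.890000, 0.957000]
step 5: m = 0.923500, f(m) = -0.105606 < 0 → root in [0.923500, 0.957000]
Midpoint of [0.923500, 0.957000] = 0.940250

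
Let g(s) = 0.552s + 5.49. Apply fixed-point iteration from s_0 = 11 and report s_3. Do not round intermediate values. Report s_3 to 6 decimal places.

12.043468

s_1 = g(11.000000) = 11.562000
s_2 = g(11.562000) = 11.872224
s_3 = g(11.872224) = 12.043468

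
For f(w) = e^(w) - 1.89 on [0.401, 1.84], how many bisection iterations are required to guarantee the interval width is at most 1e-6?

21

Initial width b − a = 1.84 − 0.401 = 1.439000.
After n steps the width is (b−a)/2^n; need (b−a)/2^n ≤ 1e-6.
So n ≥ log₂(1.439000/1e-6) = log₂(1439000.0000) ≈ 20.4566.
Hence n = 21.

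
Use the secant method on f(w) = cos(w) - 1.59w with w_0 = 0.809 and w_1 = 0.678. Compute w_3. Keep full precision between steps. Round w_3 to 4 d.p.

0.5397

f(w_0) = -0.596088, f(w_1) = -0.299191
w_2 = 0.678000 - (-0.299191)·(0.678000 - 0.809000)/(-0.299191 - (-0.596088)) = 0.545987; f(w_2) = -0.013505
w_3 = 0.545987 - (-0.013505)·(0.545987 - 0.678000)/(-0.013505 - (-0.299191)) = 0.539747; f(w_3) = -0.000359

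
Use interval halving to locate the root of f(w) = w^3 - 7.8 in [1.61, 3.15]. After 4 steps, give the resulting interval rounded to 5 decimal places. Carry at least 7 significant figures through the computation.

[1.89875, 1.99500]

f(1.610000) = -3.626719, f(3.150000) = 23.455875 (opposite signs)
step 1: m = 2.380000, f(m) = 5.681272 > 0 → root in [1.610000, 2.380000]
step 2: m = 1.995000, f(m) = 0.140150 > 0 → root in [1.610000, 1.995000]
step 3: m = 1.802500, f(m) = -1.943666 < 0 → root in [1.802500, 1.995000]
step 4: m = 1.898750, f(m) = -0.954529 < 0 → root in [1.898750, 1.995000]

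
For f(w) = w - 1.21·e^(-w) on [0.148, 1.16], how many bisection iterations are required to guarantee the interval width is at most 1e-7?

24

Initial width b − a = 1.16 − 0.148 = 1.012000.
After n steps the width is (b−a)/2^n; need (b−a)/2^n ≤ 1e-7.
So n ≥ log₂(1.012000/1e-7) = log₂(10120000.0000) ≈ 23.2707.
Hence n = 24.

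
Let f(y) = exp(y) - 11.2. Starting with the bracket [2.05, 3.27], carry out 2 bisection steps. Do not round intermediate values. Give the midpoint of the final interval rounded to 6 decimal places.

f(2.050000) = -3.432099, f(3.270000) = 15.111339 (opposite signs)
step 1: m = 2.660000, f(m) = 3.096289 > 0 → root in [2.050000, 2.660000]
step 2: m = 2.355000, f(m) = -0.661871 < 0 → root in [2.355000, 2.660000]
Midpoint of [2.355000, 2.660000] = 2.507500

2.507500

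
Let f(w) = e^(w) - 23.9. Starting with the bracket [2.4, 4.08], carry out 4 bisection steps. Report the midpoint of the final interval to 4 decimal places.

f(2.400000) = -12.876824, f(4.080000) = 35.245470 (opposite signs)
step 1: m = 3.240000, f(m) = 1.633722 > 0 → root in [2.400000, 3.240000]
step 2: m = 2.820000, f(m) = -7.123149 < 0 → root in [2.820000, 3.240000]
step 3: m = 3.030000, f(m) = -3.202767 < 0 → root in [3.030000, 3.240000]
step 4: m = 3.135000, f(m) = -0.911364 < 0 → root in [3.135000, 3.240000]
Midpoint of [3.135000, 3.240000] = 3.187500

3.1875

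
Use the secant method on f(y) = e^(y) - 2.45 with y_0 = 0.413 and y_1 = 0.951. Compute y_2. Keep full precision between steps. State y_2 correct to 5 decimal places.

f(y_0) = -0.938655, f(y_1) = 0.138297
y_2 = 0.951000 - (0.138297)·(0.951000 - 0.413000)/(0.138297 - (-0.938655)) = 0.881913; f(y_2) = -0.034484

0.88191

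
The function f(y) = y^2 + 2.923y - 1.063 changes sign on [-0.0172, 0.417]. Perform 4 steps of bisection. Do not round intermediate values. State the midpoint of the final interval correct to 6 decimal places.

0.322019

f(-0.017200) = -1.112980, f(0.417000) = 0.329780 (opposite signs)
step 1: m = 0.199900, f(m) = -0.438732 < 0 → root in [0.199900, 0.417000]
step 2: m = 0.308450, f(m) = -0.066259 < 0 → root in [0.308450, 0.417000]
step 3: m = 0.362725, f(m) = 0.128815 > 0 → root in [0.308450, 0.362725]
step 4: m = 0.335587, f(m) = 0.030541 > 0 → root in [0.308450, 0.335587]
Midpoint of [0.308450, 0.335587] = 0.322019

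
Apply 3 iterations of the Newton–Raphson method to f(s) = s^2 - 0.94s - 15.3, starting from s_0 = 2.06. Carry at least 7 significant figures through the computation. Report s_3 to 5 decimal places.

4.41804

Newton update: s ← s − f(s)/f'(s).
f'(s) = 2s - 0.94
s_0 = 2.060000: f = -12.992800, f' = 3.180000 → s_1 = 2.060000 - (-12.992800)/(3.180000) = 6.145786
s_1 = 6.145786: f = 16.693649, f' = 11.351572 → s_2 = 6.145786 - (16.693649)/(11.351572) = 4.675184
s_2 = 4.675184: f = 2.162671, f' = 8.410368 → s_3 = 4.675184 - (2.162671)/(8.410368) = 4.418040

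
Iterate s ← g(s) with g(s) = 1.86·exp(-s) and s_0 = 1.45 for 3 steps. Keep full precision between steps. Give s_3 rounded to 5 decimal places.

0.55891

s_1 = g(1.450000) = 0.436301
s_2 = g(0.436301) = 1.202347
s_3 = g(1.202347) = 0.558908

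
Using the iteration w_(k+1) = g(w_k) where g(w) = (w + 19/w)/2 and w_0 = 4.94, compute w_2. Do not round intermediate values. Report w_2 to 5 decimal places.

w_1 = g(4.940000) = 4.393077
w_2 = g(4.393077) = 4.359032

4.35903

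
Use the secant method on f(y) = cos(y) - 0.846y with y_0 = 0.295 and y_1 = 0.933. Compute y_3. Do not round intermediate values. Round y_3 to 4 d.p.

0.8123

f(y_0) = 0.707232, f(y_1) = -0.193892
y_2 = 0.933000 - (-0.193892)·(0.933000 - 0.295000)/(-0.193892 - (0.707232)) = 0.795724; f(y_2) = 0.026586
y_3 = 0.795724 - (0.026586)·(0.795724 - 0.933000)/(0.026586 - (-0.193892)) = 0.812277; f(y_3) = 0.000661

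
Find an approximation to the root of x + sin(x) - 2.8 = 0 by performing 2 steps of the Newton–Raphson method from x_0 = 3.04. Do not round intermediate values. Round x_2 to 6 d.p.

-29.015669

Newton update: x ← x − f(x)/f'(x).
f'(x) = 1 + cos(x)
x_0 = 3.040000: f = 0.341418, f' = 0.005156 → x_1 = 3.040000 - (0.341418)/(0.005156) = -63.176367
x_1 = -63.176367: f = -66.314106, f' = 1.941240 → x_2 = -63.176367 - (-66.314106)/(1.941240) = -29.015669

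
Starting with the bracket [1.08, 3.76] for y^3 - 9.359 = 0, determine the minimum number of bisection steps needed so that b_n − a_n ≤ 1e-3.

Initial width b − a = 3.76 − 1.08 = 2.680000.
After n steps the width is (b−a)/2^n; need (b−a)/2^n ≤ 1e-3.
So n ≥ log₂(2.680000/1e-3) = log₂(2680.0000) ≈ 11.3880.
Hence n = 12.

12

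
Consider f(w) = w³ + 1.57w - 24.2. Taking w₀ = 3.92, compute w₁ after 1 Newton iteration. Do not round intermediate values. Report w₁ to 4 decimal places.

3.0349

f'(w) = 3w² + 1.57
w_0 = 3.920000: f = 42.190688, f' = 47.669200 → w_1 = 3.920000 - (42.190688)/(47.669200) = 3.034928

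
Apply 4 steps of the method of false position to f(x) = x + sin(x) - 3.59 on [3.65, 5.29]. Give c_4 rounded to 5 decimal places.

False-position update: c = (a·f(b) − b·f(a))/(f(b) − f(a)); replace the endpoint whose sign matches f(c).
f(3.650000) = -0.426787, f(5.290000) = 0.862231
step 1: c = 4.192995, f(c) = -0.265125 < 0 → new bracket [4.192995, 5.290000]
step 2: c = 4.450983, f(c) = -0.105045 < 0 → new bracket [4.450983, 5.290000]
step 3: c = 4.542099, f(c) = -0.033437 < 0 → new bracket [4.542099, 5.290000]
step 4: c = 4.570019, f(c) = -0.009863 < 0 → new bracket [4.570019, 5.290000]

4.57002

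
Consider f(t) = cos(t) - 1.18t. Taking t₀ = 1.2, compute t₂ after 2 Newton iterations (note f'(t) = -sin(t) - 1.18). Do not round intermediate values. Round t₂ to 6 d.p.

0.666491

Newton update: t ← t − f(t)/f'(t).
t_0 = 1.200000: f = -1.053642, f' = -2.112039 → t_1 = 1.200000 - (-1.053642)/(-2.112039) = 0.701126
t_1 = 0.701126: f = -0.063212, f' = -1.825078 → t_2 = 0.701126 - (-0.063212)/(-1.825078) = 0.666491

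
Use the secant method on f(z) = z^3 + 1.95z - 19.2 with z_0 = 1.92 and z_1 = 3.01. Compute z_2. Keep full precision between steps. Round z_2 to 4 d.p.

2.3292

f(z_0) = -8.378112, f(z_1) = 13.940401
z_2 = 3.010000 - (13.940401)·(3.010000 - 1.920000)/(13.940401 - (-8.378112)) = 2.329173; f(z_2) = -2.022232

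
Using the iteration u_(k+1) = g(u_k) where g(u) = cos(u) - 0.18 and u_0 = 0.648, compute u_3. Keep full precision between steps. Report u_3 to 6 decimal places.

u_1 = g(0.648000) = 0.617293
u_2 = g(0.617293) = 0.635449
u_3 = g(0.635449) = 0.624806

0.624806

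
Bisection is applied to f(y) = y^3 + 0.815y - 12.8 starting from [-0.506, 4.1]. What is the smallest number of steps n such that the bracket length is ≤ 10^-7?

Initial width b − a = 4.1 − -0.506 = 4.606000.
After n steps the width is (b−a)/2^n; need (b−a)/2^n ≤ 10^-7.
So n ≥ log₂(4.606000/10^-7) = log₂(46060000.0000) ≈ 25.4570.
Hence n = 26.

26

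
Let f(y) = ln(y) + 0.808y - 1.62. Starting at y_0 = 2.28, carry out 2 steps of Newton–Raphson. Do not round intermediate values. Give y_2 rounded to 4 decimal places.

f'(y) = 1/y + 0.808
y_0 = 2.280000: f = 1.046415, f' = 1.246596 → y_1 = 2.280000 - (1.046415)/(1.246596) = 1.440582
y_1 = 1.440582: f = -0.090962, f' = 1.502164 → y_2 = 1.440582 - (-0.090962)/(1.502164) = 1.501136

1.5011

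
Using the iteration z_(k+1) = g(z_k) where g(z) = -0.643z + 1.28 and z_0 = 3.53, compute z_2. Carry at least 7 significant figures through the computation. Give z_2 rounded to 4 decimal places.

1.9164

z_1 = g(3.530000) = -0.989790
z_2 = g(-0.989790) = 1.916435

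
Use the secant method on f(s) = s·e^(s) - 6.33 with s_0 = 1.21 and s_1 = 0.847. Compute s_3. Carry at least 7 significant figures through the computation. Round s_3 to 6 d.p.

f(s_0) = -2.272284, f(s_1) = -4.354255
s_2 = 0.847000 - (-4.354255)·(0.847000 - 1.210000)/(-4.354255 - (-2.272284)) = 1.606182; f(s_2) = 1.674800
s_3 = 1.606182 - (1.674800)·(1.606182 - 0.847000)/(1.674800 - (-4.354255)) = 1.395290; f(s_3) = -0.698407

1.395290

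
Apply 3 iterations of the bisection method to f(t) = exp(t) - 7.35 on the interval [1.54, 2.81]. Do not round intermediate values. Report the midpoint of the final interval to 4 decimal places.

1.9369

f(1.540000) = -2.685410, f(2.810000) = 9.259918 (opposite signs)
step 1: m = 2.175000, f(m) = 1.452185 > 0 → root in [1.540000, 2.175000]
step 2: m = 1.857500, f(m) = -0.942303 < 0 → root in [1.857500, 2.175000]
step 3: m = 2.016250, f(m) = 0.160109 > 0 → root in [1.857500, 2.016250]
Midpoint of [1.857500, 2.016250] = 1.936875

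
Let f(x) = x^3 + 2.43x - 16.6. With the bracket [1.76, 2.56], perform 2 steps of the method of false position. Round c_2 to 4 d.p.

2.2281

False-position update: c = (a·f(b) − b·f(a))/(f(b) − f(a)); replace the endpoint whose sign matches f(c).
f(1.760000) = -6.871424, f(2.560000) = 6.398016
step 1: c = 2.174271, f(c) = -1.037761 < 0 → new bracket [2.174271, 2.560000]
step 2: c = 2.228104, f(c) = -0.124398 < 0 → new bracket [2.228104, 2.560000]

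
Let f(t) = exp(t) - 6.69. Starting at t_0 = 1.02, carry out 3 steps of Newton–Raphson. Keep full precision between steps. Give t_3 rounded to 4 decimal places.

1.9075

Newton update: t ← t − f(t)/f'(t).
f'(t) = exp(t)
t_0 = 1.020000: f = -3.916805, f' = 2.773195 → t_1 = 1.020000 - (-3.916805)/(2.773195) = 2.432380
t_1 = 2.432380: f = 4.695950, f' = 11.385950 → t_2 = 2.432380 - (4.695950)/(11.385950) = 2.019946
t_2 = 2.019946: f = 0.847921, f' = 7.537921 → t_3 = 2.019946 - (0.847921)/(7.537921) = 1.907459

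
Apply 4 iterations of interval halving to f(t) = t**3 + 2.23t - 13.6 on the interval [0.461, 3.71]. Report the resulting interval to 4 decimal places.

f(0.461000) = -12.473998, f(3.710000) = 45.738111 (opposite signs)
step 1: m = 2.085500, f(m) = 0.121152 > 0 → root in [0.461000, 2.085500]
step 2: m = 1.273250, f(m) = -8.696503 < 0 → root in [1.273250, 2.085500]
step 3: m = 1.679375, f(m) = -5.118652 < 0 → root in [1.679375, 2.085500]
step 4: m = 1.882437, f(m) = -2.731614 < 0 → root in [1.882437, 2.085500]

[1.8824, 2.0855]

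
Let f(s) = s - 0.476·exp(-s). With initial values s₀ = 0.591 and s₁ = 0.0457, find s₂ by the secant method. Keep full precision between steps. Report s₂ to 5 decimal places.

Secant update: s_(k+1) = s_k − f(s_k)·(s_k − s_(k-1))/(f(s_k) − f(s_(k-1))).
f(s_0) = 0.327404, f(s_1) = -0.409036
s_2 = 0.045700 - (-0.409036)·(0.045700 - 0.591000)/(-0.409036 - (0.327404)) = 0.348573; f(s_2) = 0.012662

0.34857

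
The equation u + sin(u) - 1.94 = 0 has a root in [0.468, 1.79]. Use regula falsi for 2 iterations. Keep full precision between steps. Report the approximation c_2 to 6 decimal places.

False-position update: c = (a·f(b) − b·f(a))/(f(b) − f(a)); replace the endpoint whose sign matches f(c).
f(0.468000) = -1.020898, f(1.790000) = 0.826071
step 1: c = 1.198725, f(c) = 0.190302 > 0 → new bracket [0.468000, 1.198725]
step 2: c = 1.083915, f(c) = 0.027711 > 0 → new bracket [0.468000, 1.083915]

1.083915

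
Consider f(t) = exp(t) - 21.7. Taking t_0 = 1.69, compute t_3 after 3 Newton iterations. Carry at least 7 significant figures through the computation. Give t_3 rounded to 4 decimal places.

f'(t) = exp(t)
t_0 = 1.690000: f = -16.280519, f' = 5.419481 → t_1 = 1.690000 - (-16.280519)/(5.419481) = 4.694074
t_1 = 4.694074: f = 87.597516, f' = 109.297516 → t_2 = 4.694074 - (87.597516)/(109.297516) = 3.892614
t_2 = 3.892614: f = 27.338923, f' = 49.038923 → t_3 = 3.892614 - (27.338923)/(49.038923) = 3.335120

3.3351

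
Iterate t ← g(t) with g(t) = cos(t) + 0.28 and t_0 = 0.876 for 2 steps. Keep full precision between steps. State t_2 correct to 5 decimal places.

0.88564

t_1 = g(0.876000) = 0.920229
t_2 = g(0.920229) = 0.885638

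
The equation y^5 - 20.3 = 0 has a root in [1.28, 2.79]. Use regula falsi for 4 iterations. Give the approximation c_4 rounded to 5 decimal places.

False-position update: c = (a·f(b) − b·f(a))/(f(b) − f(a)); replace the endpoint whose sign matches f(c).
f(1.280000) = -16.864026, f(2.790000) = 148.752274
step 1: c = 1.433757, f(c) = -14.241322 < 0 → new bracket [1.433757, 2.790000]
step 2: c = 1.552257, f(c) = -11.288070 < 0 → new bracket [1.552257, 2.790000]
step 3: c = 1.639558, f(c) = -8.452300 < 0 → new bracket [1.639558, 2.790000]
step 4: c = 1.701413, f(c) = -6.042323 < 0 → new bracket [1.701413, 2.790000]

1.70141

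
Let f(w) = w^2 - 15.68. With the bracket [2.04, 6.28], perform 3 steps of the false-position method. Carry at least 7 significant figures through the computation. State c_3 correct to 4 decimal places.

False-position update: c = (a·f(b) − b·f(a))/(f(b) − f(a)); replace the endpoint whose sign matches f(c).
f(2.040000) = -11.518400, f(6.280000) = 23.758400
step 1: c = 3.424423, f(c) = -3.953327 < 0 → new bracket [3.424423, 6.280000]
step 2: c = 3.831797, f(c) = -0.997334 < 0 → new bracket [3.831797, 6.280000]
step 3: c = 3.930427, f(c) = -0.231740 < 0 → new bracket [3.930427, 6.280000]

3.9304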